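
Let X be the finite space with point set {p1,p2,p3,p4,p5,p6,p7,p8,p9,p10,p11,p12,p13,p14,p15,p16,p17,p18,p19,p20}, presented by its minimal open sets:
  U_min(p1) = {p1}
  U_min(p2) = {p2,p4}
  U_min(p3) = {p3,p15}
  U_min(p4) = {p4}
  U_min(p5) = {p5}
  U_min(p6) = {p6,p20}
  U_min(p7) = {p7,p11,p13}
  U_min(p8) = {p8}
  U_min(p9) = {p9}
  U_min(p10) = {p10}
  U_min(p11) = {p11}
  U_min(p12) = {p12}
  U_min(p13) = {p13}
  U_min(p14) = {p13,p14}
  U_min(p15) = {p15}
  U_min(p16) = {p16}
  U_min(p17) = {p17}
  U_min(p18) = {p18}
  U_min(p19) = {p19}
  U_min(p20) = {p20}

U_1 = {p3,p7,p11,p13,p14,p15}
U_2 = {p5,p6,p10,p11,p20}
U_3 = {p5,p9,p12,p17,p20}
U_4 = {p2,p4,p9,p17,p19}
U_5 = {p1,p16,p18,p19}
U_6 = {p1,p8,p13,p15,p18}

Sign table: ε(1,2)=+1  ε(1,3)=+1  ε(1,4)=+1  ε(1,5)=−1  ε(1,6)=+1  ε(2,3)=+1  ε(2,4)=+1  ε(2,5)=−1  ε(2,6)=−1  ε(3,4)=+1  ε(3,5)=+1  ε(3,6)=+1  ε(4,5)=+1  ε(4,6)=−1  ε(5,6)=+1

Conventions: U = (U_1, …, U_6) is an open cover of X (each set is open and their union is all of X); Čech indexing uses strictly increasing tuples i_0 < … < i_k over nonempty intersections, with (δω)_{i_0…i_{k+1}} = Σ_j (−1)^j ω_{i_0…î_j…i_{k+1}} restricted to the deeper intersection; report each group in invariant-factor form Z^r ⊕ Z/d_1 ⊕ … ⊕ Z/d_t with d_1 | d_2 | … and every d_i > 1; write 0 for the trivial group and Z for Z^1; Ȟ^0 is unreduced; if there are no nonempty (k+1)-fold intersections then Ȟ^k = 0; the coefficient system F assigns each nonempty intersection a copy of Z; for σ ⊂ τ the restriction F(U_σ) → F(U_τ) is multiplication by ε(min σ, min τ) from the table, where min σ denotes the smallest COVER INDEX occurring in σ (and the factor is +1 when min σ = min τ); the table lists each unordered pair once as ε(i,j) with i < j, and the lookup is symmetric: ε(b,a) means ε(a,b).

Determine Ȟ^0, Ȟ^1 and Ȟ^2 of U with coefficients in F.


Ȟ^0 = Z,  Ȟ^1 = Z,  Ȟ^2 = 0

intersection data:
  U12={p11} U16={p13,p15} U23={p5,p20} U34={p9,p17} U45={p19} U56={p1,p18}
C dims 6,6; δ0: rk 5, SNF 1^5
Ȟ^0 = (6 − 5) − 0 = 1, so Ȟ^0 ≅ Z
Ȟ^1 = (6 − 0) − 5 = 1, so Ȟ^1 ≅ Z
Ȟ^2 = (0 − 0) − 0 = 0, so Ȟ^2 ≅ 0


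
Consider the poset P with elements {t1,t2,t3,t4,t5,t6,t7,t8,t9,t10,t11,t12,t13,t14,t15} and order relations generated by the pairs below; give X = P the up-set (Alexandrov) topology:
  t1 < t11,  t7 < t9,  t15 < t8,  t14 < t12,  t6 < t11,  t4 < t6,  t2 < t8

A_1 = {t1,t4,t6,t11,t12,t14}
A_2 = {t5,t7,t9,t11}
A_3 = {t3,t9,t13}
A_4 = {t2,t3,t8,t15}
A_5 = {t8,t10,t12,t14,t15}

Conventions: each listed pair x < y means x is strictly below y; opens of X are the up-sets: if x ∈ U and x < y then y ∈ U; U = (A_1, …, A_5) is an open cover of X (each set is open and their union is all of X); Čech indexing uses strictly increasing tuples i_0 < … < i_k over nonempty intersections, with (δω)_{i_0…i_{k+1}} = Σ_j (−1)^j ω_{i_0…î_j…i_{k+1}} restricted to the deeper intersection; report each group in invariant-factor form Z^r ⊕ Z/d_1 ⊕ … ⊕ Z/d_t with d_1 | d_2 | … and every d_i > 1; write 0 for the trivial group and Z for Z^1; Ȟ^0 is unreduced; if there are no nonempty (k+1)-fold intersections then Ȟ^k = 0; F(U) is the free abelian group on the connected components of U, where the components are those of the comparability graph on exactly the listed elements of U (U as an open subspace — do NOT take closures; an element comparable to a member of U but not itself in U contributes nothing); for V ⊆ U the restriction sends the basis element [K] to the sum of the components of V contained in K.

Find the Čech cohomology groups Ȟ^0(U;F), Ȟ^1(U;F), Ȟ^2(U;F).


nerve simplices:
  A12={t11} A15={t12,t14} A23={t9} A34={t3} A45={t8,t15}
components per intersection:
  A1: {t1,t4,t6,t11} {t12,t14}
  A2: {t5} {t7,t9} {t11}
  A3: {t3} {t9} {t13}
  A4: {t2,t8,t15} {t3}
  A5: {t8,t15} {t10} {t12,t14}
  A12: {t11}
  A15: {t12,t14}
  A23: {t9}
  A34: {t3}
  A45: {t8,t15}
C dims 13,5; δ0: rk 5, SNF 1^5
degree 0: 13−5−0 = 8 → Ȟ^0 ≅ Z^8
degree 1: 5−0−5 = 0 → Ȟ^1 ≅ 0
degree 2: 0−0−0 = 0 → Ȟ^2 ≅ 0

Ȟ^0 = Z^8, Ȟ^1 = 0 and Ȟ^2 = 0


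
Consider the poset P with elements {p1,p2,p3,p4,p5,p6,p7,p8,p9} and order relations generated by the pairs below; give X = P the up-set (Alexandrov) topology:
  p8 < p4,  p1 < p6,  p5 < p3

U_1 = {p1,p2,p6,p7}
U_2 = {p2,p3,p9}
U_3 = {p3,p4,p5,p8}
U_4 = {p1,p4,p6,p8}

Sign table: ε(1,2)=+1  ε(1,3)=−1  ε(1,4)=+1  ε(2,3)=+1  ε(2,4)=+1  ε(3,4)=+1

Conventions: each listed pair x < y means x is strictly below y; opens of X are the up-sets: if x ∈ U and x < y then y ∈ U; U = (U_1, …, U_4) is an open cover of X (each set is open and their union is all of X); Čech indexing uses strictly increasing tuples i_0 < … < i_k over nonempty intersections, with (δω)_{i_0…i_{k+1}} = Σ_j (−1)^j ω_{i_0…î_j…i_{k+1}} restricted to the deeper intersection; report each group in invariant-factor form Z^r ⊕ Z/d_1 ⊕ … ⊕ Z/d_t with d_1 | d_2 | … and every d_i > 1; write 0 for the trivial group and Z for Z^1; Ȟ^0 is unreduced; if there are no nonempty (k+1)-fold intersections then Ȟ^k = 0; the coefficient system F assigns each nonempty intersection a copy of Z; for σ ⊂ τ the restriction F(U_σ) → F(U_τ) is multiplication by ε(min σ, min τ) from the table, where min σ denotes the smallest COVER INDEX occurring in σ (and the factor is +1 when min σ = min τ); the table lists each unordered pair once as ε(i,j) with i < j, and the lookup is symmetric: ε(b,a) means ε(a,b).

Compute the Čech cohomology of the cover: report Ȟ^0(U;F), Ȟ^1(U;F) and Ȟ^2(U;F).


Ȟ^0 = Z,  Ȟ^1 = Z,  Ȟ^2 = 0

nerve of the cover:
  U12={p2} U14={p1,p6} U23={p3} U34={p4,p8}
C dims 4,4; δ0: rk 3, SNF 1^3
Ȟ^0 = (4 − 3) − 0 = 1, so Ȟ^0 ≅ Z
Ȟ^1 = (4 − 0) − 3 = 1, so Ȟ^1 ≅ Z
Ȟ^2 = (0 − 0) − 0 = 0, so Ȟ^2 ≅ 0


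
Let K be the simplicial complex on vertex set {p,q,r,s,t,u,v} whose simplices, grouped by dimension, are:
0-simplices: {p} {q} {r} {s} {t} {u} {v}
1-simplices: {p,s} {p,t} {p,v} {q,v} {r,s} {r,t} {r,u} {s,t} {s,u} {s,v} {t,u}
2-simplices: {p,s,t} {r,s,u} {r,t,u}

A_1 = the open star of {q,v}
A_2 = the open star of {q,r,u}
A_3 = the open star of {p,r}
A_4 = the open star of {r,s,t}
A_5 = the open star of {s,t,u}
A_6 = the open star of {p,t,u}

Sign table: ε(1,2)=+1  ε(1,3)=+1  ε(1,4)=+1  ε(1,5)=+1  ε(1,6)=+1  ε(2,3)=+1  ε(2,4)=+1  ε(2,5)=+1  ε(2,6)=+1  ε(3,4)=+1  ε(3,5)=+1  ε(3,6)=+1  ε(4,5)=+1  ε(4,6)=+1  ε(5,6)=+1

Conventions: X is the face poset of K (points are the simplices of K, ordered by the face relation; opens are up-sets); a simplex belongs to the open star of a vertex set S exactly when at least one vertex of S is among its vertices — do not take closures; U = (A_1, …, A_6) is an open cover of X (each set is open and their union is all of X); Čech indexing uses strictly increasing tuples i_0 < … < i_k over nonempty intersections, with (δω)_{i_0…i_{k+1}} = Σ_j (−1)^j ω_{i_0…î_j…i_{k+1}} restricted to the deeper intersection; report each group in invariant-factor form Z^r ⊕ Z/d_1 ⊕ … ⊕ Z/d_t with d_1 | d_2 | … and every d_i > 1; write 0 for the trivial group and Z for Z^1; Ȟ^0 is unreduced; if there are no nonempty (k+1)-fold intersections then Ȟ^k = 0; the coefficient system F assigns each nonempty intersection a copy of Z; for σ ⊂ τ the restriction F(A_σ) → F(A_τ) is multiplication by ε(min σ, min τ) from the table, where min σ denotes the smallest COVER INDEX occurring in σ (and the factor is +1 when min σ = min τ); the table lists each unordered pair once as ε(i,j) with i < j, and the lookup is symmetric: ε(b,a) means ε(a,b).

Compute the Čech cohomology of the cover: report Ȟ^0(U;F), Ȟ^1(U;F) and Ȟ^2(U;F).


Ȟ^0 = Z, Ȟ^1 = Z^2 and Ȟ^2 = 0

nonempty intersections:
  A1={{q},{v},{p,v},{q,v},{s,v}} A2={{q},{r},{u},{q,v},{r,s},{r,t},{r,u},{s,u},{t,u},{r,s,u},{r,t,u}} A3={{p},{r},{p,s},{p,t},{p,v},{r,s},{r,t},{r,u},{p,s,t},{r,s,u},{r,t,u}} A4={{r},{s},{t},{p,s},{p,t},{r,s},{r,t},{r,u},{s,t},{s,u},{s,v},{t,u},{p,s,t},{r,s,u},{r,t,u}} A5={{s},{t},{u},{p,s},{p,t},{r,s},{r,t},{r,u},{s,t},{s,u},{s,v},{t,u},{p,s,t},{r,s,u},{r,t,u}} A6={{p},{t},{u},{p,s},{p,t},{p,v},{r,t},{r,u},{s,t},{s,u},{t,u},{p,s,t},{r,s,u},{r,t,u}}
  A12={{q},{q,v}} A13={{p,v}} A14={{s,v}} A15={{s,v}} A16={{p,v}} A23={{r},{r,s},{r,t},{r,u},{r,s,u},{r,t,u}} A24={{r},{r,s},{r,t},{r,u},{s,u},{t,u},{r,s,u},{r,t,u}} A25={{u},{r,s},{r,t},{r,u},{s,u},{t,u},{r,s,u},{r,t,u}} A26={{u},{r,t},{r,u},{s,u},{t,u},{r,s,u},{r,t,u}} A34={{r},{p,s},{p,t},{r,s},{r,t},{r,u},{p,s,t},{r,s,u},{r,t,u}} A35={{p,s},{p,t},{r,s},{r,t},{r,u},{p,s,t},{r,s,u},{r,t,u}} A36={{p},{p,s},{p,t},{p,v},{r,t},{r,u},{p,s,t},{r,s,u},{r,t,u}} A45={{s},{t},{p,s},{p,t},{r,s},{r,t},{r,u},{s,t},{s,u},{s,v},{t,u},{p,s,t},{r,s,u},{r,t,u}} A46={{t},{p,s},{p,t},{r,t},{r,u},{s,t},{s,u},{t,u},{p,s,t},{r,s,u},{r,t,u}} A56={{t},{u},{p,s},{p,t},{r,t},{r,u},{s,t},{s,u},{t,u},{p,s,t},{r,s,u},{r,t,u}}
  A136={{p,v}} A145={{s,v}} A234={{r},{r,s},{r,t},{r,u},{r,s,u},{r,t,u}} A235={{r,s},{r,t},{r,u},{r,s,u},{r,t,u}} A236={{r,t},{r,u},{r,s,u},{r,t,u}} A245={{r,s},{r,t},{r,u},{s,u},{t,u},{r,s,u},{r,t,u}} A246={{r,t},{r,u},{s,u},{t,u},{r,s,u},{r,t,u}} A256={{u},{r,t},{r,u},{s,u},{t,u},{r,s,u},{r,t,u}} A345={{p,s},{p,t},{r,s},{r,t},{r,u},{p,s,t},{r,s,u},{r,t,u}} A346={{p,s},{p,t},{r,t},{r,u},{p,s,t},{r,s,u},{r,t,u}} A356={{p,s},{p,t},{r,t},{r,u},{p,s,t},{r,s,u},{r,t,u}} A456={{t},{p,s},{p,t},{r,t},{r,u},{s,t},{s,u},{t,u},{p,s,t},{r,s,u},{r,t,u}}
  A2345={{r,s},{r,t},{r,u},{r,s,u},{r,t,u}} A2346={{r,t},{r,u},{r,s,u},{r,t,u}} A2356={{r,t},{r,u},{r,s,u},{r,t,u}} A2456={{r,t},{r,u},{s,u},{t,u},{r,s,u},{r,t,u}} A3456={{p,s},{p,t},{r,t},{r,u},{p,s,t},{r,s,u},{r,t,u}}
  A23456={{r,t},{r,u},{r,s,u},{r,t,u}}
C dims 6,15,12,5; δ0: rk 5, SNF 1^5; δ1: rk 8, SNF 1^8; δ2: rk 4, SNF 1^4
Ȟ^0: (6−5)−0=1 ⇒ Z
Ȟ^1: (15−8)−5=2 ⇒ Z^2
Ȟ^2: (12−4)−8=0 ⇒ 0


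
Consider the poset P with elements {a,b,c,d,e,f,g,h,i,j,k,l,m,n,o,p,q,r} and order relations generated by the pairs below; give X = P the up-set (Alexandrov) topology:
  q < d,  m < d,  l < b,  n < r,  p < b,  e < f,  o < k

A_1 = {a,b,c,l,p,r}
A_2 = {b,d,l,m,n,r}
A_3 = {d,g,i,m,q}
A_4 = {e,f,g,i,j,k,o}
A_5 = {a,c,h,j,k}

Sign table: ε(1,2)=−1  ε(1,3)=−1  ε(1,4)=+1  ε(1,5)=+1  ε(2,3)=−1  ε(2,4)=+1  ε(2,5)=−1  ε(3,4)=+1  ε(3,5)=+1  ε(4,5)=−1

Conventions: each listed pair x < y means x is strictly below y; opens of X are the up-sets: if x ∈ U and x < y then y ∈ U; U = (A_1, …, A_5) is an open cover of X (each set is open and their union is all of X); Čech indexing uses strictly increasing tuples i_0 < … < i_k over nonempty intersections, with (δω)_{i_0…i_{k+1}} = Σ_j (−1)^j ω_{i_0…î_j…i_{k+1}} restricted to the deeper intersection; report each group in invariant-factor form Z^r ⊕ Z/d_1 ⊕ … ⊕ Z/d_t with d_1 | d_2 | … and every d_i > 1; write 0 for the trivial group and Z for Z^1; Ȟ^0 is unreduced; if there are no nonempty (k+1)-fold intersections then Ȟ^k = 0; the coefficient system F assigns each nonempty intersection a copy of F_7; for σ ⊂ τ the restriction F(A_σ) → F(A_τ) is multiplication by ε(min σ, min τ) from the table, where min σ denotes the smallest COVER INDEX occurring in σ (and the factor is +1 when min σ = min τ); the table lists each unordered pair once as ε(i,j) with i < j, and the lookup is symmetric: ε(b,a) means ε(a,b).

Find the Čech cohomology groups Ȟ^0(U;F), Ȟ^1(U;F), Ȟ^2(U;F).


cover nerve:
  A12={b,l,r} A15={a,c} A23={d,m} A34={g,i} A45={j,k}
C dims 5,5; δ0: rk_F7 5
Ȟ^0: (5−5)−0=0 ⇒ 0
Ȟ^1: (5−0)−5=0 ⇒ 0
Ȟ^2: (0−0)−0=0 ⇒ 0

Ȟ^0 ≅ 0,  Ȟ^1 ≅ 0,  Ȟ^2 ≅ 0


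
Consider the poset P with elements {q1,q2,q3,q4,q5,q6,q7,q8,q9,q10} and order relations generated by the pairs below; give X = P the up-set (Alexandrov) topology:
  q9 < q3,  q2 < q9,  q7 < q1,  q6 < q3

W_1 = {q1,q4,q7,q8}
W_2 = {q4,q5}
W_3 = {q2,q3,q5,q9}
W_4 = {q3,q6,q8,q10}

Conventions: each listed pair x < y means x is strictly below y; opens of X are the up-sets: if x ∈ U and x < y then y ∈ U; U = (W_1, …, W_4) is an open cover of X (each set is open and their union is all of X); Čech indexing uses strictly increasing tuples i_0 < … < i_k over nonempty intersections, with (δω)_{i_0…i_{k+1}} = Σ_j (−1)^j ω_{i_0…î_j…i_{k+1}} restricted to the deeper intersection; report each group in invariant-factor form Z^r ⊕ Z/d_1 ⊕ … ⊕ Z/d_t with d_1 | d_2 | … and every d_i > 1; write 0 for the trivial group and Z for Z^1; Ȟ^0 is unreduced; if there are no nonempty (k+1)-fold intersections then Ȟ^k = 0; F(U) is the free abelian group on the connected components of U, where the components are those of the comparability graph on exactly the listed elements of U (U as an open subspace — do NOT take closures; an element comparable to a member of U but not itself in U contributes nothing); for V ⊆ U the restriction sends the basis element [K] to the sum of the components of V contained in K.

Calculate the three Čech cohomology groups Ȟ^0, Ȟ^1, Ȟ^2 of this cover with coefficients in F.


Ȟ^0 = Z^6, Ȟ^1 = 0 and Ȟ^2 = 0

nonempty intersections:
  W12={q4} W14={q8} W23={q5} W34={q3}
components per intersection:
  W1: {q1,q7} {q4} {q8}
  W2: {q4} {q5}
  W3: {q2,q3,q9} {q5}
  W4: {q3,q6} {q8} {q10}
  W12: {q4}
  W14: {q8}
  W23: {q5}
  W34: {q3}
C dims 10,4; δ0: rk 4, SNF 1^4
Ȟ^0: (10−4)−0=6 ⇒ Z^6
Ȟ^1: (4−0)−4=0 ⇒ 0
Ȟ^2: (0−0)−0=0 ⇒ 0


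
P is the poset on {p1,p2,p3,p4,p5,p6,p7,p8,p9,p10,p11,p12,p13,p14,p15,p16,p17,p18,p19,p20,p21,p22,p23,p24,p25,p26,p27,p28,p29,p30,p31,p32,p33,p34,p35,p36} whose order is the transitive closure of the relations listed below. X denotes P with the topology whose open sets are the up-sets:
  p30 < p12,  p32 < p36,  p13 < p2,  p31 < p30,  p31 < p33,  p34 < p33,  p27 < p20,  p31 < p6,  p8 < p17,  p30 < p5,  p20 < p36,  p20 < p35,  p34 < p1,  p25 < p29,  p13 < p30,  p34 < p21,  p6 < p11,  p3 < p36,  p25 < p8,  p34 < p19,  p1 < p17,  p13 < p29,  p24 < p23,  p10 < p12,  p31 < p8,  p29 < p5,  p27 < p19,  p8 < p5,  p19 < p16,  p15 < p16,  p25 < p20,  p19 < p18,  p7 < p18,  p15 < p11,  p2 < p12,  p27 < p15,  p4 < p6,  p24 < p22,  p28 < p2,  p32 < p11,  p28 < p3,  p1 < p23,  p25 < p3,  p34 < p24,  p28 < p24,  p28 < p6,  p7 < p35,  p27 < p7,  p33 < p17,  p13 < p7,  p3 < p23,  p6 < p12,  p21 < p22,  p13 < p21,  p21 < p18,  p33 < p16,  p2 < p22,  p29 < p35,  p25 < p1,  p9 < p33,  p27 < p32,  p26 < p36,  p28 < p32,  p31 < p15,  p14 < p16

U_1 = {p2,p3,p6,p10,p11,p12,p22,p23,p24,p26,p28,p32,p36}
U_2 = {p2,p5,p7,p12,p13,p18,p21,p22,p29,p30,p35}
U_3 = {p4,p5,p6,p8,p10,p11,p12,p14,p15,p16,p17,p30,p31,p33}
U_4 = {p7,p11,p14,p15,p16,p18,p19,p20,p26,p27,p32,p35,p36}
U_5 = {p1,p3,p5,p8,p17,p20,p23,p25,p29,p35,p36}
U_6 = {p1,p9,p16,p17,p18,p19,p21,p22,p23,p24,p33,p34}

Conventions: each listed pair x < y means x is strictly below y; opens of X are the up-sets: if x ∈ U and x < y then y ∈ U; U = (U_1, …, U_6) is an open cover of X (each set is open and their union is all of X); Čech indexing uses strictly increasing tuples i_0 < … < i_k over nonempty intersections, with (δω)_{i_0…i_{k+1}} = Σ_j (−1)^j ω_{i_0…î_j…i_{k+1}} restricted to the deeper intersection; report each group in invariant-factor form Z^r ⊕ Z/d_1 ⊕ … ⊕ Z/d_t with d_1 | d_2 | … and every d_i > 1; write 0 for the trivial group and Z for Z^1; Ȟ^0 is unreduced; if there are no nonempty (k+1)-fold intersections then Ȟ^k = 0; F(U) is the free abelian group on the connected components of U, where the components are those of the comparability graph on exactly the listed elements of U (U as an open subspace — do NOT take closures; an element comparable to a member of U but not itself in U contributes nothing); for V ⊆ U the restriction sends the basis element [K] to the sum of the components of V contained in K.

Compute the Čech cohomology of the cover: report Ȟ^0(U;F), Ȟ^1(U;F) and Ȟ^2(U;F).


nerve simplices:
  U12={p2,p12,p22} U13={p6,p10,p11,p12} U14={p11,p26,p32,p36} U15={p3,p23,p36} U16={p22,p23,p24} U23={p5,p12,p30} U24={p7,p18,p35} U25={p5,p29,p35} U26={p18,p21,p22} U34={p11,p14,p15,p16} U35={p5,p8,p17} U36={p16,p17,p33} U45={p20,p35,p36} U46={p16,p18,p19} U56={p1,p17,p23}
  U123={p12} U126={p22} U134={p11} U145={p36} U156={p23} U235={p5} U245={p35} U246={p18} U346={p16} U356={p17}
components per intersection:
  U1: {p2,p3,p6,p10,p11,p12,p22,p23,p24,p26,p28,p32,p36}
  U2: {p2,p5,p7,p12,p13,p18,p21,p22,p29,p30,p35}
  U3: {p4,p5,p6,p8,p10,p11,p12,p14,p15,p16,p17,p30,p31,p33}
  U4: {p7,p11,p14,p15,p16,p18,p19,p20,p26,p27,p32,p35,p36}
  U5: {p1,p3,p5,p8,p17,p20,p23,p25,p29,p35,p36}
  U6: {p1,p9,p16,p17,p18,p19,p21,p22,p23,p24,p33,p34}
  U12: {p2,p12,p22}
  U13: {p6,p10,p11,p12}
  U14: {p11,p26,p32,p36}
  U15: {p3,p23,p36}
  U16: {p22,p23,p24}
  U23: {p5,p12,p30}
  U24: {p7,p18,p35}
  U25: {p5,p29,p35}
  U26: {p18,p21,p22}
  U34: {p11,p14,p15,p16}
  U35: {p5,p8,p17}
  U36: {p16,p17,p33}
  U45: {p20,p35,p36}
  U46: {p16,p18,p19}
  U56: {p1,p17,p23}
  U123: {p12}
  U126: {p22}
  U134: {p11}
  U145: {p36}
  U156: {p23}
  U235: {p5}
  U245: {p35}
  U246: {p18}
  U346: {p16}
  U356: {p17}
C dims 6,15,10; δ0: rk 5, SNF 1^5; δ1: rk 10, SNF 1^9·2
degree 0: 6−5−0 = 1 → Ȟ^0 ≅ Z
degree 1: 15−10−5 = 0 → Ȟ^1 ≅ 0
degree 2: 10−0−10 = 0 plus torsion [2] → Ȟ^2 ≅ Z/2

Ȟ^0 = Z, Ȟ^1 = 0 and Ȟ^2 = Z/2


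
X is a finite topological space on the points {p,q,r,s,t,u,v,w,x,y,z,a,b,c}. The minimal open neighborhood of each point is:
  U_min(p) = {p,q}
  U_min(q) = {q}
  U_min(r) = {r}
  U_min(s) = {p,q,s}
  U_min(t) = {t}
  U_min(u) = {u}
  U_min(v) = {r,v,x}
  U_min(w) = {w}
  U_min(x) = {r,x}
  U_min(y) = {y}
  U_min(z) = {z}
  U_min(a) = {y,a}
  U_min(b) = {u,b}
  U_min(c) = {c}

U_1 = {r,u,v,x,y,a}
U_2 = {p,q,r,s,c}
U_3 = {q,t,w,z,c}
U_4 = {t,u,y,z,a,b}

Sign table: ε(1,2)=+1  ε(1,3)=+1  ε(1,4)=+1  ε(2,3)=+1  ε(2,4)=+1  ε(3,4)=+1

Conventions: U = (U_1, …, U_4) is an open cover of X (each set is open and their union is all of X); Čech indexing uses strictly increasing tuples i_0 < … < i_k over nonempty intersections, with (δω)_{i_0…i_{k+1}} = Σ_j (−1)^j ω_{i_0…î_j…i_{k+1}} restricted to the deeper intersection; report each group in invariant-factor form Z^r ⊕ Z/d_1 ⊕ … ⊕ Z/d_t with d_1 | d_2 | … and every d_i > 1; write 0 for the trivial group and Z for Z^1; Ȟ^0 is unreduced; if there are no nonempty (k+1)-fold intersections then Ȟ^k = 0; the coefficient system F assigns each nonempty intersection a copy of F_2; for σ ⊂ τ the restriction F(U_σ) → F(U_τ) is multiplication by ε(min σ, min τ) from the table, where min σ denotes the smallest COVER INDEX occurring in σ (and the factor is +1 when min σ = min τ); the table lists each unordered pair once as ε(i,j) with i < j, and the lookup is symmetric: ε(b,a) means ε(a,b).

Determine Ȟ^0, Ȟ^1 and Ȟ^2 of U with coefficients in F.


cover nerve:
  U12={r} U14={u,y,a} U23={q,c} U34={t,z}
C dims 4,4; δ0: rk_F2 3
Ȟ^0: (4−3)−0=1 ⇒ Z/2
Ȟ^1: (4−0)−3=1 ⇒ Z/2
Ȟ^2: (0−0)−0=0 ⇒ 0

Ȟ^0 = Z/2, Ȟ^1 = Z/2, Ȟ^2 = 0


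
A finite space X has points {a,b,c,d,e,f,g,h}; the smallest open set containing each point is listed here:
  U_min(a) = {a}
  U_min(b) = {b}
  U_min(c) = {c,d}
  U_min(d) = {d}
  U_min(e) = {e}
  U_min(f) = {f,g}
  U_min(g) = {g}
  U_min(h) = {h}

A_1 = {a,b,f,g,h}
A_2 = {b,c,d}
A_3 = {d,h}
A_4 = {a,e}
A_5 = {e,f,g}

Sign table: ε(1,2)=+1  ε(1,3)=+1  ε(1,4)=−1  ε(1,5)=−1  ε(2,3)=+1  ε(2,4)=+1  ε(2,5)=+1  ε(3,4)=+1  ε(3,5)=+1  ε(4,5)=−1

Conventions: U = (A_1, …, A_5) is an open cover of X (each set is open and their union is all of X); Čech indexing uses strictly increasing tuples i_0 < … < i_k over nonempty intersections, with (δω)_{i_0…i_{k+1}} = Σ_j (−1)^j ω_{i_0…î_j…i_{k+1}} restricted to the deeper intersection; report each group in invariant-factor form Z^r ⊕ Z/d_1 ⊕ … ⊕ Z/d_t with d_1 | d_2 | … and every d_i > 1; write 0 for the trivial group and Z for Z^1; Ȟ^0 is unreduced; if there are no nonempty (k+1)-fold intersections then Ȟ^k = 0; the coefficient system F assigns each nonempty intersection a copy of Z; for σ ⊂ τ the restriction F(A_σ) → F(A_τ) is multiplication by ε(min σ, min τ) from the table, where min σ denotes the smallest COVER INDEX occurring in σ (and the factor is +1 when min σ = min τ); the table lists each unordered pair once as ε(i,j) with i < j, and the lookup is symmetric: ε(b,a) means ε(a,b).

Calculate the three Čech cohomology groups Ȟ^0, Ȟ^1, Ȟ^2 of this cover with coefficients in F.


Ȟ^0 = 0, Ȟ^1 = Z ⊕ Z/2, Ȟ^2 = 0

nonempty overlaps:
  A12={b} A13={h} A14={a} A15={f,g} A23={d} A45={e}
C dims 5,6; δ0: rk 5, SNF 1^4·2
degree 0: 5−5−0 = 0 → Ȟ^0 ≅ 0
degree 1: 6−0−5 = 1 plus torsion [2] → Ȟ^1 ≅ Z ⊕ Z/2
degree 2: 0−0−0 = 0 → Ȟ^2 ≅ 0


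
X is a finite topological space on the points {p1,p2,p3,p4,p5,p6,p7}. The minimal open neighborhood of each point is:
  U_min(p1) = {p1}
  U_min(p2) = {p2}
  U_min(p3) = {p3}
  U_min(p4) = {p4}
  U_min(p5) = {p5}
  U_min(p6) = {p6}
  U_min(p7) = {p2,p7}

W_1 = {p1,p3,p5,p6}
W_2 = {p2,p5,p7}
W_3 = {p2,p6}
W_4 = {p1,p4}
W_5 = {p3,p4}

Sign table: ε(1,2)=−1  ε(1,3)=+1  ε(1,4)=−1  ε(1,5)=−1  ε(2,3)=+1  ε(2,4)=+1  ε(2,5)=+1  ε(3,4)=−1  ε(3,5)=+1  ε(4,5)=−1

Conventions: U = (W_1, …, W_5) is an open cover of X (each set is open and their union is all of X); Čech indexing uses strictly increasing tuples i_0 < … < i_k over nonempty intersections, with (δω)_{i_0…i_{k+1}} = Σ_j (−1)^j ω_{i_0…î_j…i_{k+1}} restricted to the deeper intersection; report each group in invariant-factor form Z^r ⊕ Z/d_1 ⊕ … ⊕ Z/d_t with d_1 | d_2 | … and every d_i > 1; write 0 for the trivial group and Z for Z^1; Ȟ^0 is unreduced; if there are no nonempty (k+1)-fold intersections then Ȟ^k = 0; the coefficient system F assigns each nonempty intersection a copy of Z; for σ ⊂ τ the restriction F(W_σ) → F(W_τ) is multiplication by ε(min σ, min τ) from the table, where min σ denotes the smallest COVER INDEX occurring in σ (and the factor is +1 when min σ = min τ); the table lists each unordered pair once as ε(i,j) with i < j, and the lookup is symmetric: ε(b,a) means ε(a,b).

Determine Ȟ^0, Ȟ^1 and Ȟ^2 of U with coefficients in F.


nerve of the cover:
  W12={p5} W13={p6} W14={p1} W15={p3} W23={p2} W45={p4}
C dims 5,6; δ0: rk 5, SNF 1^4·2
Ȟ^0 = (5 − 5) − 0 = 0, so Ȟ^0 ≅ 0
Ȟ^1 = (6 − 0) − 5 = 1 plus torsion [2], so Ȟ^1 ≅ Z ⊕ Z/2
Ȟ^2 = (0 − 0) − 0 = 0, so Ȟ^2 ≅ 0

Ȟ^0(U;F) ≅ 0; Ȟ^1(U;F) ≅ Z ⊕ Z/2; Ȟ^2(U;F) ≅ 0


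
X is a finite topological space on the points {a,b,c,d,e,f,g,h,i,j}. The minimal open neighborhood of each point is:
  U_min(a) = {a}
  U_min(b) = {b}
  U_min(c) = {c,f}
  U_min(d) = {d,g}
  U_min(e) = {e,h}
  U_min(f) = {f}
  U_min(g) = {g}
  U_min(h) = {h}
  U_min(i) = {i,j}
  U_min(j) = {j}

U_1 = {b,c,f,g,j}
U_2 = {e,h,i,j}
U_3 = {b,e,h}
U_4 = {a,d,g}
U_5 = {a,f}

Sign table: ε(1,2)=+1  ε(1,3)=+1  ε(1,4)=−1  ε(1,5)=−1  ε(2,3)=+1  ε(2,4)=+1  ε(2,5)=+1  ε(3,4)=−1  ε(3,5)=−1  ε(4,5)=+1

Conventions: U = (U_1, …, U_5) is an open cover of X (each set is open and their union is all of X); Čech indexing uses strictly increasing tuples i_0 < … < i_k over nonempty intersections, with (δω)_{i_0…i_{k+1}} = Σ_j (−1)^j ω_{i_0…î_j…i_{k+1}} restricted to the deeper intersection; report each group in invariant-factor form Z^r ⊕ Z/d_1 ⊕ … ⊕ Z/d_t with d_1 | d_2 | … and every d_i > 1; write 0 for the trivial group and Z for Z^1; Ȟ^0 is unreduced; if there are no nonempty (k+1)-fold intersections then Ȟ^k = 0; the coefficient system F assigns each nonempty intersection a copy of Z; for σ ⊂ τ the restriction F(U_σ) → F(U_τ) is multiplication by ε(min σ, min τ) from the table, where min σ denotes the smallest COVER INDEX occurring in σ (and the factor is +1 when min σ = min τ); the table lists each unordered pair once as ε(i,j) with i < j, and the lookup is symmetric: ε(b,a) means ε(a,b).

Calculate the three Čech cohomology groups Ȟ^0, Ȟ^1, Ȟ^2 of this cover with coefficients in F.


Ȟ^0 ≅ Z, Ȟ^1 ≅ Z^2, Ȟ^2 ≅ 0

nerve of the cover:
  U12={j} U13={b} U14={g} U15={f} U23={e,h} U45={a}
C dims 5,6; δ0: rk 4, SNF 1^4
Ȟ^0 = (5 − 4) − 0 = 1, so Ȟ^0 ≅ Z
Ȟ^1 = (6 − 0) − 4 = 2, so Ȟ^1 ≅ Z^2
Ȟ^2 = (0 − 0) − 0 = 0, so Ȟ^2 ≅ 0


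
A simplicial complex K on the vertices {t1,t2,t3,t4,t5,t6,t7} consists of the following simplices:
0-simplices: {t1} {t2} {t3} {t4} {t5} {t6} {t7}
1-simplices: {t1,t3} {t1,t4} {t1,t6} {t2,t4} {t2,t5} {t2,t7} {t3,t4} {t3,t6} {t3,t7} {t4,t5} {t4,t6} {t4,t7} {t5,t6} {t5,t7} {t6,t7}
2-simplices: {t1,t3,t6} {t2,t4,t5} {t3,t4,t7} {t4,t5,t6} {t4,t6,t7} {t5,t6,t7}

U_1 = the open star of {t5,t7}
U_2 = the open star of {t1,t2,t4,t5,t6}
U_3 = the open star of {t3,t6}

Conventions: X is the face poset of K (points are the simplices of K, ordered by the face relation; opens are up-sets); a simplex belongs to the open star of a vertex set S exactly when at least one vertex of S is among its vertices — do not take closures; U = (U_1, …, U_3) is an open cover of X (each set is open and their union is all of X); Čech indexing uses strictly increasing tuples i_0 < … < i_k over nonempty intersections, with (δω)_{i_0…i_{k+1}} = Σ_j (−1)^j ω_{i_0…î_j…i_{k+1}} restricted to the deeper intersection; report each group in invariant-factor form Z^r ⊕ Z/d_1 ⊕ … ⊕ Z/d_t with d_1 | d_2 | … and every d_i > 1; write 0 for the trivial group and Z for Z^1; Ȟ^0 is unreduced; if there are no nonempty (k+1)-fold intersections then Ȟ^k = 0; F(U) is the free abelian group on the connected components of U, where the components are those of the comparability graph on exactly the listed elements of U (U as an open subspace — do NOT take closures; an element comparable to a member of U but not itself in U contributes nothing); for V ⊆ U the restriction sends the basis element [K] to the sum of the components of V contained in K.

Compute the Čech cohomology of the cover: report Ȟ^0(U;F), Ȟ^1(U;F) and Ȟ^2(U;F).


cover nerve:
  U1={{t5},{t7},{t2,t5},{t2,t7},{t3,t7},{t4,t5},{t4,t7},{t5,t6},{t5,t7},{t6,t7},{t2,t4,t5},{t3,t4,t7},{t4,t5,t6},{t4,t6,t7},{t5,t6,t7}} U2={{t1},{t2},{t4},{t5},{t6},{t1,t3},{t1,t4},{t1,t6},{t2,t4},{t2,t5},{t2,t7},{t3,t4},{t3,t6},{t4,t5},{t4,t6},{t4,t7},{t5,t6},{t5,t7},{t6,t7},{t1,t3,t6},{t2,t4,t5},{t3,t4,t7},{t4,t5,t6},{t4,t6,t7},{t5,t6,t7}} U3={{t3},{t6},{t1,t3},{t1,t6},{t3,t4},{t3,t6},{t3,t7},{t4,t6},{t5,t6},{t6,t7},{t1,t3,t6},{t3,t4,t7},{t4,t5,t6},{t4,t6,t7},{t5,t6,t7}}
  U12={{t5},{t2,t5},{t2,t7},{t4,t5},{t4,t7},{t5,t6},{t5,t7},{t6,t7},{t2,t4,t5},{t3,t4,t7},{t4,t5,t6},{t4,t6,t7},{t5,t6,t7}} U13={{t3,t7},{t5,t6},{t6,t7},{t3,t4,t7},{t4,t5,t6},{t4,t6,t7},{t5,t6,t7}} U23={{t6},{t1,t3},{t1,t6},{t3,t4},{t3,t6},{t4,t6},{t5,t6},{t6,t7},{t1,t3,t6},{t3,t4,t7},{t4,t5,t6},{t4,t6,t7},{t5,t6,t7}}
  U123={{t5,t6},{t6,t7},{t3,t4,t7},{t4,t5,t6},{t4,t6,t7},{t5,t6,t7}}
components per intersection:
  U1: {{t5},{t7},{t2,t5},{t2,t7},{t3,t7},{t4,t5},{t4,t7},{t5,t6},{t5,t7},{t6,t7},{t2,t4,t5},{t3,t4,t7},{t4,t5,t6},{t4,t6,t7},{t5,t6,t7}}
  U2: {{t1},{t2},{t4},{t5},{t6},{t1,t3},{t1,t4},{t1,t6},{t2,t4},{t2,t5},{t2,t7},{t3,t4},{t3,t6},{t4,t5},{t4,t6},{t4,t7},{t5,t6},{t5,t7},{t6,t7},{t1,t3,t6},{t2,t4,t5},{t3,t4,t7},{t4,t5,t6},{t4,t6,t7},{t5,t6,t7}}
  U3: {{t3},{t6},{t1,t3},{t1,t6},{t3,t4},{t3,t6},{t3,t7},{t4,t6},{t5,t6},{t6,t7},{t1,t3,t6},{t3,t4,t7},{t4,t5,t6},{t4,t6,t7},{t5,t6,t7}}
  U12: {{t5},{t2,t5},{t4,t5},{t4,t7},{t5,t6},{t5,t7},{t6,t7},{t2,t4,t5},{t3,t4,t7},{t4,t5,t6},{t4,t6,t7},{t5,t6,t7}} {{t2,t7}}
  U13: {{t3,t7},{t3,t4,t7}} {{t5,t6},{t6,t7},{t4,t5,t6},{t4,t6,t7},{t5,t6,t7}}
  U23: {{t6},{t1,t3},{t1,t6},{t3,t6},{t4,t6},{t5,t6},{t6,t7},{t1,t3,t6},{t4,t5,t6},{t4,t6,t7},{t5,t6,t7}} {{t3,t4},{t3,t4,t7}}
  U123: {{t5,t6},{t6,t7},{t4,t5,t6},{t4,t6,t7},{t5,t6,t7}} {{t3,t4,t7}}
C dims 3,6,2; δ0: rk 2, SNF 1^2; δ1: rk 2, SNF 1^2
Ȟ^0: (3−2)−0=1 ⇒ Z
Ȟ^1: (6−2)−2=2 ⇒ Z^2
Ȟ^2: (2−0)−2=0 ⇒ 0

Ȟ^0(U;F) ≅ Z; Ȟ^1(U;F) ≅ Z^2; Ȟ^2(U;F) ≅ 0


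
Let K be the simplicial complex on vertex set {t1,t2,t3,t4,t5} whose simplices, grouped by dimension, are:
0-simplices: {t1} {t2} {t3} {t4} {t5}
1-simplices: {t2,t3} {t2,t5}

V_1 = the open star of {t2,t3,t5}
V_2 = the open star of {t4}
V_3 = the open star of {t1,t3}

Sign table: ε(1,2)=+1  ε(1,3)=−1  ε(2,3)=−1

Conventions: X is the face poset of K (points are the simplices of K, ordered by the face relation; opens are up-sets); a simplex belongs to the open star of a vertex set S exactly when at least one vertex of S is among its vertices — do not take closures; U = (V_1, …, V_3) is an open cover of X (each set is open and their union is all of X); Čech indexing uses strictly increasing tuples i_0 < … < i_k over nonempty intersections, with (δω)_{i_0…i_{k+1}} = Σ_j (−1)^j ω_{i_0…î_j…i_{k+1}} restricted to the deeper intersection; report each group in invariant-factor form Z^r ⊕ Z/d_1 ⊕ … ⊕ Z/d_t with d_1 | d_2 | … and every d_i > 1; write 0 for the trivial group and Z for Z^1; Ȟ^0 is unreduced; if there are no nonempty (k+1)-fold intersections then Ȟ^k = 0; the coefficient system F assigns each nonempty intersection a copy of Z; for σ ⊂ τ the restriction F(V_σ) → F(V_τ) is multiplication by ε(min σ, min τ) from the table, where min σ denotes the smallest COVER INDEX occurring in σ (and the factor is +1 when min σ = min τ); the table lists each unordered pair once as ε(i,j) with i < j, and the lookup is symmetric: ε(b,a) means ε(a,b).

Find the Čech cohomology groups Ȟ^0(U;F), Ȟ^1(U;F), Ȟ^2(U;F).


cover nerve:
  V1={{t2},{t3},{t5},{t2,t3},{t2,t5}} V2={{t4}} V3={{t1},{t3},{t2,t3}}
  V13={{t3},{t2,t3}}
C dims 3,1; δ0: rk 1, SNF 1^1
Ȟ^0: (3−1)−0=2 ⇒ Z^2
Ȟ^1: (1−0)−1=0 ⇒ 0
Ȟ^2: (0−0)−0=0 ⇒ 0

Ȟ^0(U;F) ≅ Z^2,  Ȟ^1(U;F) ≅ 0,  Ȟ^2(U;F) ≅ 0


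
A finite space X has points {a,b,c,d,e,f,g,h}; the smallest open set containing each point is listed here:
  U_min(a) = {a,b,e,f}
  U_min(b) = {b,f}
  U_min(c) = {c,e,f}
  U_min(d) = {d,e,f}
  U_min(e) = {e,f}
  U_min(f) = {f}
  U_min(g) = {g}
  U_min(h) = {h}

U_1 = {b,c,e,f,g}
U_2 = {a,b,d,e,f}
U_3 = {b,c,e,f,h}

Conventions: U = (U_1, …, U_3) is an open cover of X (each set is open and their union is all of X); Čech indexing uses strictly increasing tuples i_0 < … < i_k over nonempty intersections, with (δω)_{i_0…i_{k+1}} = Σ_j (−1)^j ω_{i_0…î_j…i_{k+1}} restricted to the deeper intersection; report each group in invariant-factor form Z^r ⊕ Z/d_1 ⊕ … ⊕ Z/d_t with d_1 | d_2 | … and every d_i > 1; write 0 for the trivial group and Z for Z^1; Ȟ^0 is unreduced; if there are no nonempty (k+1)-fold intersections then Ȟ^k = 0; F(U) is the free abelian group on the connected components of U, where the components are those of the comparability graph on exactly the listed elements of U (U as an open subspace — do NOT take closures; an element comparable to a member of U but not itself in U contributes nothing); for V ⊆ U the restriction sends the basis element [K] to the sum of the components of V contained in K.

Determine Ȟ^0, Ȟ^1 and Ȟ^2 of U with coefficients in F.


nonempty overlaps:
  U12={b,e,f} U13={b,c,e,f} U23={b,e,f}
  U123={b,e,f}
components per intersection:
  U1: {b,c,e,f} {g}
  U2: {a,b,d,e,f}
  U3: {b,c,e,f} {h}
  U12: {b,e,f}
  U13: {b,c,e,f}
  U23: {b,e,f}
  U123: {b,e,f}
C dims 5,3,1; δ0: rk 2, SNF 1^2; δ1: rk 1, SNF 1^1
degree 0: 5−2−0 = 3 → Ȟ^0 ≅ Z^3
degree 1: 3−1−2 = 0 → Ȟ^1 ≅ 0
degree 2: 1−0−1 = 0 → Ȟ^2 ≅ 0

Ȟ^0 ≅ Z^3; Ȟ^1 ≅ 0; Ȟ^2 ≅ 0


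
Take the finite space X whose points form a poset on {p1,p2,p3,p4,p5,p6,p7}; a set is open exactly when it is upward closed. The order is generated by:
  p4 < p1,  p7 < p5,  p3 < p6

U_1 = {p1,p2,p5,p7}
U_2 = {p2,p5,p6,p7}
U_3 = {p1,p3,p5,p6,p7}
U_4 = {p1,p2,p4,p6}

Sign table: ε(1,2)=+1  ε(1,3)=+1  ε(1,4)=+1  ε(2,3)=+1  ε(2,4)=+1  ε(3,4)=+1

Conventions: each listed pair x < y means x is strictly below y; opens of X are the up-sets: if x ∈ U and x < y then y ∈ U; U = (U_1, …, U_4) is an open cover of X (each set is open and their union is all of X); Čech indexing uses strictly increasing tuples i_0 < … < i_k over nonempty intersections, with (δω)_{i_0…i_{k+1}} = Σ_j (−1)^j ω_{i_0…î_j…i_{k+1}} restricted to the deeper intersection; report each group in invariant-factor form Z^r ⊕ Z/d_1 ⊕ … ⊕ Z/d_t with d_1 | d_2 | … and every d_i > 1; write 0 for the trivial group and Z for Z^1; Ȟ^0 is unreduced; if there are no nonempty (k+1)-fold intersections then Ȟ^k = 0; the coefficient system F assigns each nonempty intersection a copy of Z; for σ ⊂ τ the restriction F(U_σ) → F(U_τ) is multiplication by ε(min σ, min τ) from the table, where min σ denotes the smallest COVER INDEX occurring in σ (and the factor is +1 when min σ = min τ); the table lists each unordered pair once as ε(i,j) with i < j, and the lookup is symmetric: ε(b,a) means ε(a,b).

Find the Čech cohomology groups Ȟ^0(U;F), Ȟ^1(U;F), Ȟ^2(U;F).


nonempty intersections:
  U12={p2,p5,p7} U13={p1,p5,p7} U14={p1,p2} U23={p5,p6,p7} U24={p2,p6} U34={p1,p6}
  U123={p5,p7} U124={p2} U134={p1} U234={p6}
C dims 4,6,4; δ0: rk 3, SNF 1^3; δ1: rk 3, SNF 1^3
Ȟ^0: (4−3)−0=1 ⇒ Z
Ȟ^1: (6−3)−3=0 ⇒ 0
Ȟ^2: (4−0)−3=1 ⇒ Z

Ȟ^0 = Z; Ȟ^1 = 0; Ȟ^2 = Z


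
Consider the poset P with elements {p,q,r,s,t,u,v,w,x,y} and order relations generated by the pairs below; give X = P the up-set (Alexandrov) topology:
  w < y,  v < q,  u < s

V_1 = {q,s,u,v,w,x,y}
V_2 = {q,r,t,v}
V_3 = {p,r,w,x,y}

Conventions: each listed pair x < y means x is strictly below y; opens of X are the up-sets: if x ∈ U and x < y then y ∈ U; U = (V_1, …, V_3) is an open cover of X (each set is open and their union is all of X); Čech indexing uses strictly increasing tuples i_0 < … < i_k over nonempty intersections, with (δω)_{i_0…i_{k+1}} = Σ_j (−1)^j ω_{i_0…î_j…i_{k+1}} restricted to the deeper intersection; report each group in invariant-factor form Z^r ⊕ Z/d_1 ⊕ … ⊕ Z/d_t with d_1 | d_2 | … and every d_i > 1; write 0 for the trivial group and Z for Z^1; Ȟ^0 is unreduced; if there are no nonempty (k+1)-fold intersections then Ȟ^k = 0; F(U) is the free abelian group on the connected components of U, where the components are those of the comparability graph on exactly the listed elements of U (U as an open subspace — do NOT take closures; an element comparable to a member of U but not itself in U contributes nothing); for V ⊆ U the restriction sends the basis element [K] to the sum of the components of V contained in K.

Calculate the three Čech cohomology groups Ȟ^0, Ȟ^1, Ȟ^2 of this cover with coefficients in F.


nonempty intersections:
  V12={q,v} V13={w,x,y} V23={r}
components per intersection:
  V1: {q,v} {s,u} {w,y} {x}
  V2: {q,v} {r} {t}
  V3: {p} {r} {w,y} {x}
  V12: {q,v}
  V13: {w,y} {x}
  V23: {r}
C dims 11,4; δ0: rk 4, SNF 1^4
Ȟ^0: (11−4)−0=7 ⇒ Z^7
Ȟ^1: (4−0)−4=0 ⇒ 0
Ȟ^2: (0−0)−0=0 ⇒ 0

Ȟ^0 = Z^7, Ȟ^1 = 0 and Ȟ^2 = 0


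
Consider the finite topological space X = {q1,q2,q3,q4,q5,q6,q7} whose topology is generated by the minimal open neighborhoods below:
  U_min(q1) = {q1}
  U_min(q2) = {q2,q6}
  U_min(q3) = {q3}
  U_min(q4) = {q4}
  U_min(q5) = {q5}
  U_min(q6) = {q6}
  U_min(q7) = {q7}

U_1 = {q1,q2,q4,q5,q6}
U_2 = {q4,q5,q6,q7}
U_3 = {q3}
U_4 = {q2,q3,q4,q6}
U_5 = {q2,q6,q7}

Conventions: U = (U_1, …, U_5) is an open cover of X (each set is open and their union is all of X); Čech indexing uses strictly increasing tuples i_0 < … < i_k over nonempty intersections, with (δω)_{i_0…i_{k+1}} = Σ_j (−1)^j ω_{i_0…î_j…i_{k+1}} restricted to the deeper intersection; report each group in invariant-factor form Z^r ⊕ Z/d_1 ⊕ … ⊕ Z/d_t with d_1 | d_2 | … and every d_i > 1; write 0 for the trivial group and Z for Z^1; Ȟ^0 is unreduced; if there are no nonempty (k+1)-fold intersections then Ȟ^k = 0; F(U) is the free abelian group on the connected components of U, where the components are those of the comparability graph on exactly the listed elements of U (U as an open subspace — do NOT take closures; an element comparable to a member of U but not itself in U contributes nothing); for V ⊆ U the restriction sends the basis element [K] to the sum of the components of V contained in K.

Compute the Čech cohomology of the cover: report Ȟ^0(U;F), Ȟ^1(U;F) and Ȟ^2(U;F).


nonempty intersections:
  U12={q4,q5,q6} U14={q2,q4,q6} U15={q2,q6} U24={q4,q6} U25={q6,q7} U34={q3} U45={q2,q6}
  U124={q4,q6} U125={q6} U145={q2,q6} U245={q6}
  U1245={q6}
components per intersection:
  U1: {q1} {q2,q6} {q4} {q5}
  U2: {q4} {q5} {q6} {q7}
  U3: {q3}
  U4: {q2,q6} {q3} {q4}
  U5: {q2,q6} {q7}
  U12: {q4} {q5} {q6}
  U14: {q2,q6} {q4}
  U15: {q2,q6}
  U24: {q4} {q6}
  U25: {q6} {q7}
  U34: {q3}
  U45: {q2,q6}
  U124: {q4} {q6}
  U125: {q6}
  U145: {q2,q6}
  U245: {q6}
  U1245: {q6}
C dims 14,12,5,1; δ0: rk 8, SNF 1^8; δ1: rk 4, SNF 1^4; δ2: rk 1, SNF 1^1
Ȟ^0: (14−8)−0=6 ⇒ Z^6
Ȟ^1: (12−4)−8=0 ⇒ 0
Ȟ^2: (5−1)−4=0 ⇒ 0

Ȟ^0 ≅ Z^6; Ȟ^1 ≅ 0; Ȟ^2 ≅ 0


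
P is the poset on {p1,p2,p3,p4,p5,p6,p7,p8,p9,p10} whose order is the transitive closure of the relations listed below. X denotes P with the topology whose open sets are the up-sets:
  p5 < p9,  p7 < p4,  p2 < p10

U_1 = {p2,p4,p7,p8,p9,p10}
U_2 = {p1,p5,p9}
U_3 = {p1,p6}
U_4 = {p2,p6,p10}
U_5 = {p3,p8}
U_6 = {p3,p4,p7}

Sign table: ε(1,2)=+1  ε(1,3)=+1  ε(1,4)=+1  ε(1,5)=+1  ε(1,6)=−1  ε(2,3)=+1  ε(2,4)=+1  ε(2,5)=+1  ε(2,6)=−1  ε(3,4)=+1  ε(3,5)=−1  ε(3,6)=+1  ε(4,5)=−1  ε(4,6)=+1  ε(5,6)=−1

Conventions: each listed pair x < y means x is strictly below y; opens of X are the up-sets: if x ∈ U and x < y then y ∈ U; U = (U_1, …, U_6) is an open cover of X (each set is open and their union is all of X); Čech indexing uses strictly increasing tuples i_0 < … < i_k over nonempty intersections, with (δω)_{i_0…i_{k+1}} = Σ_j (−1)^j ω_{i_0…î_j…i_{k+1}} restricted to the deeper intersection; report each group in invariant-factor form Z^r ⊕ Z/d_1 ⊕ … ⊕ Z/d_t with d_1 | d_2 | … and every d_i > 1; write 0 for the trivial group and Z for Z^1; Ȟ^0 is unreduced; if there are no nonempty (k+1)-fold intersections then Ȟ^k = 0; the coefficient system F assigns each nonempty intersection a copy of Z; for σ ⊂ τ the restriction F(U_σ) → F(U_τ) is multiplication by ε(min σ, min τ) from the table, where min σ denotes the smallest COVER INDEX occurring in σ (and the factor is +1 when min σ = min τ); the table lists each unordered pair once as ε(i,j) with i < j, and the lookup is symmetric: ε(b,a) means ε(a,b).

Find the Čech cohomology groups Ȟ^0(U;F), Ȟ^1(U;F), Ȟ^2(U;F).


intersection data:
  U12={p9} U14={p2,p10} U15={p8} U16={p4,p7} U23={p1} U34={p6} U56={p3}
C dims 6,7; δ0: rk 5, SNF 1^5
Ȟ^0 = (6 − 5) − 0 = 1, so Ȟ^0 ≅ Z
Ȟ^1 = (7 − 0) − 5 = 2, so Ȟ^1 ≅ Z^2
Ȟ^2 = (0 − 0) − 0 = 0, so Ȟ^2 ≅ 0

Ȟ^0 = Z; Ȟ^1 = Z^2; Ȟ^2 = 0


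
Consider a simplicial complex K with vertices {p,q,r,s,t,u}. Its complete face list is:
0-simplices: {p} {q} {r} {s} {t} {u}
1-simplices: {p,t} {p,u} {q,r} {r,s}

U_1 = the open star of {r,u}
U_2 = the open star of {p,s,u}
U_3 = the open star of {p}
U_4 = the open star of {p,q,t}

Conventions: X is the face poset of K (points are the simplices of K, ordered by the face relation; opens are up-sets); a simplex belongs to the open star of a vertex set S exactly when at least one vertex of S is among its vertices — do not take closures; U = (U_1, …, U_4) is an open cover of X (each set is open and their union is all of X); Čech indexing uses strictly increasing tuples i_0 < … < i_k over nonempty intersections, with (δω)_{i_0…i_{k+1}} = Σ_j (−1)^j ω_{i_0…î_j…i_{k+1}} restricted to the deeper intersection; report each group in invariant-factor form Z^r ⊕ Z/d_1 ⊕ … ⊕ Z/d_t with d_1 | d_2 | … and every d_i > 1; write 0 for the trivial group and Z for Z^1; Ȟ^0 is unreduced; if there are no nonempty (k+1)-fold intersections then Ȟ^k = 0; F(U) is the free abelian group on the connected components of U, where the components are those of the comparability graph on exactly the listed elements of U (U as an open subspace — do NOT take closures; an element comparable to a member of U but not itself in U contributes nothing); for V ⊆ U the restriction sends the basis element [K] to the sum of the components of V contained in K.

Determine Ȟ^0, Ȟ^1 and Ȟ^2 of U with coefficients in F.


cover nerve:
  U1={{r},{u},{p,u},{q,r},{r,s}} U2={{p},{s},{u},{p,t},{p,u},{r,s}} U3={{p},{p,t},{p,u}} U4={{p},{q},{t},{p,t},{p,u},{q,r}}
  U12={{u},{p,u},{r,s}} U13={{p,u}} U14={{p,u},{q,r}} U23={{p},{p,t},{p,u}} U24={{p},{p,t},{p,u}} U34={{p},{p,t},{p,u}}
  U123={{p,u}} U124={{p,u}} U134={{p,u}} U234={{p},{p,t},{p,u}}
  U1234={{p,u}}
components per intersection:
  U1: {{r},{q,r},{r,s}} {{u},{p,u}}
  U2: {{p},{u},{p,t},{p,u}} {{s},{r,s}}
  U3: {{p},{p,t},{p,u}}
  U4: {{p},{t},{p,t},{p,u}} {{q},{q,r}}
  U12: {{u},{p,u}} {{r,s}}
  U13: {{p,u}}
  U14: {{p,u}} {{q,r}}
  U23: {{p},{p,t},{p,u}}
  U24: {{p},{p,t},{p,u}}
  U34: {{p},{p,t},{p,u}}
  U123: {{p,u}}
  U124: {{p,u}}
  U134: {{p,u}}
  U234: {{p},{p,t},{p,u}}
  U1234: {{p,u}}
C dims 7,8,4,1; δ0: rk 5, SNF 1^5; δ1: rk 3, SNF 1^3; δ2: rk 1, SNF 1^1
Ȟ^0: (7−5)−0=2 ⇒ Z^2
Ȟ^1: (8−3)−5=0 ⇒ 0
Ȟ^2: (4−1)−3=0 ⇒ 0

Ȟ^0(U;F) ≅ Z^2; Ȟ^1(U;F) ≅ 0; Ȟ^2(U;F) ≅ 0
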